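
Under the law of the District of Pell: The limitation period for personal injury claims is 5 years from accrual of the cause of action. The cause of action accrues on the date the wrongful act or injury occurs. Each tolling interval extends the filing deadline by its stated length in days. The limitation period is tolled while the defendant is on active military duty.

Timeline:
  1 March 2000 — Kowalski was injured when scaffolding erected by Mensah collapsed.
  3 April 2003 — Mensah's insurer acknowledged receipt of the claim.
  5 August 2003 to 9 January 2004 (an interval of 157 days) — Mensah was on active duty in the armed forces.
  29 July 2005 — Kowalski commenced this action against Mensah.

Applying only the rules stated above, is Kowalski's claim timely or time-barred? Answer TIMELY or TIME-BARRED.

TIMELY

The limitation period began to run on 1 March 2000.
The untolled deadline — 5 years after 1 March 2000 — is 1 March 2005.
The period was tolled for 157 days by the defendant's active military service (5 August 2003 to 9 January 2004), pushing the deadline to 5 August 2005.
The other events in the timeline have no effect on the limitation period under the stated rules.
Kowalski filed on 29 July 2005, before the 5 August 2005 deadline, so the action is timely.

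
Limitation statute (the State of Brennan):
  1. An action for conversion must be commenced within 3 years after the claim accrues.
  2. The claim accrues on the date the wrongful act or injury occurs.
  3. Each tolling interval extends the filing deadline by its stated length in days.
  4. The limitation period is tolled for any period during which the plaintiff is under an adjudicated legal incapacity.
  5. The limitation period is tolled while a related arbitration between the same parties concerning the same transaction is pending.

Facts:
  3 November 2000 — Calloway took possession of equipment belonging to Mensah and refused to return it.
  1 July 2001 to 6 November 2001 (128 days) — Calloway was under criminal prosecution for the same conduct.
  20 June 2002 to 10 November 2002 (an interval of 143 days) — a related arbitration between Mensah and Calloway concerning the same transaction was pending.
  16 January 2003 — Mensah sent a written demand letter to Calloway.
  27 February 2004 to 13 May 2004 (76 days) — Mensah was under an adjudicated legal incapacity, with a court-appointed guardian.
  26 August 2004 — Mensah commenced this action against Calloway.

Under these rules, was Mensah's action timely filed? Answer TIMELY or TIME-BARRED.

The limitation period began to run on 3 November 2000.
3 years from 3 November 2000 is 3 November 2003.
Because the pending related arbitration ran from 20 June 2002 to 10 November 2002, the deadline is extended by 143 days to 25 March 2004.
The plaintiff's legal incapacity from 27 February 2004 to 13 May 2004 tolled the period for 76 days, extending the deadline to 9 June 2004.
No stated provision tolls the period for a criminal prosecution, so the interval from 1 July 2001 to 6 November 2001 has no effect on the deadline.
The other events in the timeline have no effect on the limitation period under the stated rules.
Filing on 26 August 2004 missed the 9 June 2004 deadline — the action is time-barred.

TIME-BARRED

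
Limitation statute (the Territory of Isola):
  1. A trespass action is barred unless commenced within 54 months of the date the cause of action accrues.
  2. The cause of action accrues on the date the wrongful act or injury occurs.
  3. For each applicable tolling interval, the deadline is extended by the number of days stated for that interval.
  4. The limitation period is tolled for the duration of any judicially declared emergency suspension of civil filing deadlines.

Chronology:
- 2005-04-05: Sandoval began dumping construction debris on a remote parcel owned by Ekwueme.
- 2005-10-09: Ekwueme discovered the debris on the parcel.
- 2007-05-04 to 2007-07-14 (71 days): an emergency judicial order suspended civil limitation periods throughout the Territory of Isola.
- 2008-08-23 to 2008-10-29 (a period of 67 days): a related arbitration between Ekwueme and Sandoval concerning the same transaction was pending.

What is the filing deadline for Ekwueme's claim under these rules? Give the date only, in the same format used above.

2009-12-15

Accrual is governed by the date of the act, so the period began to run on 2005-04-05; the later discovery on 2005-10-09 is irrelevant under the stated rule.
54 months from 2005-04-05 is 2009-10-05.
The emergency suspension of filing deadlines from 2007-05-04 to 2007-07-14 tolled the period for 71 days, extending the deadline to 2009-12-15.
Although a pending arbitration ran from 2008-08-23 to 2008-10-29, the stated rules do not make that a tolling event, so it is disregarded.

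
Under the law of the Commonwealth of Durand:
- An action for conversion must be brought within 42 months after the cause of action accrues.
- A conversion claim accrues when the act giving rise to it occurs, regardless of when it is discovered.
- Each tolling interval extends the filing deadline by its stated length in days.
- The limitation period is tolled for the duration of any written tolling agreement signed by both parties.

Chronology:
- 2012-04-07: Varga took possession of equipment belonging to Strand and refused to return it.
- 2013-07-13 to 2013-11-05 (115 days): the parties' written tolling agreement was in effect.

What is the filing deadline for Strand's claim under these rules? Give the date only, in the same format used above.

The limitation period began to run on 2012-04-07.
Adding the 42 months base period to 2012-04-07 gives a deadline of 2015-10-07, before any tolling.
Because the written tolling agreement ran from 2013-07-13 to 2013-11-05, the deadline is extended by 115 days to 2016-01-30.

2016-01-30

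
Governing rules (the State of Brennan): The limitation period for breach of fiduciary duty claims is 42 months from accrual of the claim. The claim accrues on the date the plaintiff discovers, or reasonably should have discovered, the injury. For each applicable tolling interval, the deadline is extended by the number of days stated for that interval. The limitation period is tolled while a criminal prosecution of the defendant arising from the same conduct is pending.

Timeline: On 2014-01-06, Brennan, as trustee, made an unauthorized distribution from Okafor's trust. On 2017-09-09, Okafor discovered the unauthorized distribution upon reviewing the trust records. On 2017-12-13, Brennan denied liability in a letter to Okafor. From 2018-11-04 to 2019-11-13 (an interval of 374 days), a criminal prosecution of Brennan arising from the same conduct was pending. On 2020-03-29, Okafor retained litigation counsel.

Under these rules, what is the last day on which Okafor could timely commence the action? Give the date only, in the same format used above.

Under the discovery rule, the claim accrued on 2017-09-09, when Okafor discovered the injury — not on the 2014-01-06 date of the underlying act.
The untolled deadline — 42 months after 2017-09-09 — is 2021-03-09.
The pending criminal prosecution from 2018-11-04 to 2019-11-13 tolled the period for 374 days, extending the deadline to 2022-03-18.
Nothing else in the chronology tolls or restarts the period.

2022-03-18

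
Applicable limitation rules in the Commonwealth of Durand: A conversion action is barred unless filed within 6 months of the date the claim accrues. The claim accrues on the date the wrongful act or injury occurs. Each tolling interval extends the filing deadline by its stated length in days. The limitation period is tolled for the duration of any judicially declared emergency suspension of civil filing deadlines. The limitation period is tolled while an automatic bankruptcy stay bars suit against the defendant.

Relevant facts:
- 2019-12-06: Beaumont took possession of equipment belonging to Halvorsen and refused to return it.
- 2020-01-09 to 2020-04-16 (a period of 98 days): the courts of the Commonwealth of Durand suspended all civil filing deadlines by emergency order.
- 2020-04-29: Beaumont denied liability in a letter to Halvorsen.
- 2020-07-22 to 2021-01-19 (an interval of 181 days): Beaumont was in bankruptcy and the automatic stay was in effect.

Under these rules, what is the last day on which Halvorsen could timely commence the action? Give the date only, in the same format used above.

2021-03-12

The claim accrued on 2019-12-06, when the wrongful act occurred.
Adding the 6 months base period to 2019-12-06 gives a deadline of 2020-06-06, before any tolling.
Because the emergency suspension of filing deadlines ran from 2020-01-09 to 2020-04-16, the deadline is extended by 98 days to 2020-09-12.
The automatic bankruptcy stay from 2020-07-22 to 2021-01-19 tolled the period for 181 days, extending the deadline to 2021-03-12.
The other events in the timeline have no effect on the limitation period under the stated rules.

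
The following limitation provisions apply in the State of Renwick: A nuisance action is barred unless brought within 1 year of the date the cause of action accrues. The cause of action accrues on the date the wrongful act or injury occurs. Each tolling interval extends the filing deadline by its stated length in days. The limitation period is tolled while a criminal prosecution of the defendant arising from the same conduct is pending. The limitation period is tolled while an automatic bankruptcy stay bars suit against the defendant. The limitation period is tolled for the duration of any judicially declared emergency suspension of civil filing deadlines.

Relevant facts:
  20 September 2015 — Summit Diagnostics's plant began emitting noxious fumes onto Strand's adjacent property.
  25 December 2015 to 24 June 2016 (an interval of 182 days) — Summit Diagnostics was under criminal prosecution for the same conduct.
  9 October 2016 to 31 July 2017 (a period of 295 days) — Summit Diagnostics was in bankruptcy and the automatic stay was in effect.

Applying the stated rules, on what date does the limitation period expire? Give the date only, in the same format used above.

The cause of action accrued on 20 September 2015, the date of the act.
1 year from 20 September 2015 is 20 September 2016.
The period was tolled for 182 days by the pending criminal prosecution (25 December 2015 to 24 June 2016), pushing the deadline to 21 March 2017.
Because the automatic bankruptcy stay ran from 9 October 2016 to 31 July 2017, the deadline is extended by 295 days to 10 January 2018.

10 January 2018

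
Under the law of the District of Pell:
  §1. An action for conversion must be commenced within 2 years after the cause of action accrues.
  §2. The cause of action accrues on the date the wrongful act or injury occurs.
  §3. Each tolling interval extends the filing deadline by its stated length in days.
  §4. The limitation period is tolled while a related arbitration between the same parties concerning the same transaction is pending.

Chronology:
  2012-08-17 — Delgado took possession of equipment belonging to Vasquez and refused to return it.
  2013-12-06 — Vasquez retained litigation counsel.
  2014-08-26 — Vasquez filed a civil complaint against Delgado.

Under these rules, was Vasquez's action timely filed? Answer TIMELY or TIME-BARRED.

The limitation period began to run on 2012-08-17.
Adding the 2 years base period to 2012-08-17 gives a deadline of 2014-08-17, before any tolling.
The other events in the timeline have no effect on the limitation period under the stated rules.
The 2014-08-26 filing falls after the 2014-08-17 deadline; the claim is time-barred.

TIME-BARRED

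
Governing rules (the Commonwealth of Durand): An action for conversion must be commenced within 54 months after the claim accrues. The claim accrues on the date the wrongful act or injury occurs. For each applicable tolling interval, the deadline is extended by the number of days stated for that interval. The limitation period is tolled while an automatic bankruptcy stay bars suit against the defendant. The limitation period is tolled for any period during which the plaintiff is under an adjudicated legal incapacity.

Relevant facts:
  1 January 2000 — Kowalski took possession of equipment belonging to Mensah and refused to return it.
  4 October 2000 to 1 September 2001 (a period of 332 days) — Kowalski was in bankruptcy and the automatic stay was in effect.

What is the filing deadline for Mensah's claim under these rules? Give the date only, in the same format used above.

The limitation period began to run on 1 January 2000.
The untolled deadline — 54 months after 1 January 2000 — is 1 July 2004.
The automatic bankruptcy stay from 4 October 2000 to 1 September 2001 tolled the period for 332 days, extending the deadline to 29 May 2005.

29 May 2005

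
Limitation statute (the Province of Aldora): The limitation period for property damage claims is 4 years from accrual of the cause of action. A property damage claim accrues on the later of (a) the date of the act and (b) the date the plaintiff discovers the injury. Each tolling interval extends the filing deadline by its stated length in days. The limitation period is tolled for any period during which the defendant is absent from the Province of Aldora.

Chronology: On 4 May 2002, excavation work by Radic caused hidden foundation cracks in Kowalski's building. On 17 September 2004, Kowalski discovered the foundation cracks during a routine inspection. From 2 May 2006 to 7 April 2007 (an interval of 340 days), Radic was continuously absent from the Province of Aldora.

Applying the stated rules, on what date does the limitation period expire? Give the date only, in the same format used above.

23 August 2009

Because discovery on 17 September 2004 post-dates the 4 May 2002 act, accrual under the later-of rule falls on 17 September 2004.
4 years from 17 September 2004 is 17 September 2008.
Because the defendant's absence from the jurisdiction ran from 2 May 2006 to 7 April 2007, the deadline is extended by 340 days to 23 August 2009.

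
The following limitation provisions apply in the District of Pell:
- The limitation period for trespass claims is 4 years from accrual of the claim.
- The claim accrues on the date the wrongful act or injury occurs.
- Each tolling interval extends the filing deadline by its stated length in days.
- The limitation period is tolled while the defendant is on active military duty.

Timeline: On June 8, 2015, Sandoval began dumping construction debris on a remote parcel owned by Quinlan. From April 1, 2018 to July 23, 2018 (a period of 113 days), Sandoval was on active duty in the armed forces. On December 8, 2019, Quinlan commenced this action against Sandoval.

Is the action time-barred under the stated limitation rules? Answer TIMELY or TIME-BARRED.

The claim accrued on June 8, 2015, the date of the act.
The untolled deadline — 4 years after June 8, 2015 — is June 8, 2019.
The period was tolled for 113 days by the defendant's active military service (April 1, 2018 to July 23, 2018), pushing the deadline to September 29, 2019.
The December 8, 2019 filing falls after the September 29, 2019 deadline; the claim is time-barred.

TIME-BARRED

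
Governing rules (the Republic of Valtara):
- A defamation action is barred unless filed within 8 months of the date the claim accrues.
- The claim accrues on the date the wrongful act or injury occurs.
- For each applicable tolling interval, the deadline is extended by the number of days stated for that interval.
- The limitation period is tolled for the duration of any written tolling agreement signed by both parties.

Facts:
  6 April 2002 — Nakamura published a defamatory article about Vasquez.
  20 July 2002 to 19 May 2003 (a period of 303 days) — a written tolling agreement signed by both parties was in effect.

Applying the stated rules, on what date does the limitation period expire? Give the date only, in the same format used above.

The claim accrued on 6 April 2002, the date of the act.
The untolled deadline — 8 months after 6 April 2002 — is 6 December 2002.
Because the written tolling agreement ran from 20 July 2002 to 19 May 2003, the deadline is extended by 303 days to 5 October 2003.

5 October 2003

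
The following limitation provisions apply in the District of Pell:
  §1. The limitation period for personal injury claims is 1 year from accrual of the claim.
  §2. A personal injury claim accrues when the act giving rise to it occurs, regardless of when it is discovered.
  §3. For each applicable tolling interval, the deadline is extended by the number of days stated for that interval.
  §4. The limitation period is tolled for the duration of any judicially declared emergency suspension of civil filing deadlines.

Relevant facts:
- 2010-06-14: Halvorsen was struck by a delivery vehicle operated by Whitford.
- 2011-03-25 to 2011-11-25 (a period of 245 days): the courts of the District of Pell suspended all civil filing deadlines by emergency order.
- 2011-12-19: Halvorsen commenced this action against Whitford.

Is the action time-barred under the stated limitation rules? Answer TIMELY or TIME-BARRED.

TIMELY

The limitation period began to run on 2010-06-14.
The untolled deadline — 1 year after 2010-06-14 — is 2011-06-14.
The period was tolled for 245 days by the emergency suspension of filing deadlines (2011-03-25 to 2011-11-25), pushing the deadline to 2012-02-14.
Halvorsen filed on 2011-12-19, before the 2012-02-14 deadline, so the action is timely.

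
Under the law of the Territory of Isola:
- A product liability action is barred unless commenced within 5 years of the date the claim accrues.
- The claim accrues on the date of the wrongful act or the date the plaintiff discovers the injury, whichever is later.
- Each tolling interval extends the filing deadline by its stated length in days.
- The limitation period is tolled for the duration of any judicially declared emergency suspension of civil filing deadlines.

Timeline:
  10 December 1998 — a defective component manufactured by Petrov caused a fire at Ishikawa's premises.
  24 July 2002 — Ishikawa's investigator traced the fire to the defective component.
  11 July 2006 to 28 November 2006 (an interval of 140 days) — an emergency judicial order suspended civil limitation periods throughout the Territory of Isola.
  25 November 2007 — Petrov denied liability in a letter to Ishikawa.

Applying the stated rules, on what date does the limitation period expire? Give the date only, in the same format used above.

11 December 2007

Taking the later of the act (10 December 1998) and discovery (24 July 2002), the claim accrued on 24 July 2002.
Adding the 5 years base period to 24 July 2002 gives a deadline of 24 July 2007, before any tolling.
The period was tolled for 140 days by the emergency suspension of filing deadlines (11 July 2006 to 28 November 2006), pushing the deadline to 11 December 2007.
The other events in the timeline have no effect on the limitation period under the stated rules.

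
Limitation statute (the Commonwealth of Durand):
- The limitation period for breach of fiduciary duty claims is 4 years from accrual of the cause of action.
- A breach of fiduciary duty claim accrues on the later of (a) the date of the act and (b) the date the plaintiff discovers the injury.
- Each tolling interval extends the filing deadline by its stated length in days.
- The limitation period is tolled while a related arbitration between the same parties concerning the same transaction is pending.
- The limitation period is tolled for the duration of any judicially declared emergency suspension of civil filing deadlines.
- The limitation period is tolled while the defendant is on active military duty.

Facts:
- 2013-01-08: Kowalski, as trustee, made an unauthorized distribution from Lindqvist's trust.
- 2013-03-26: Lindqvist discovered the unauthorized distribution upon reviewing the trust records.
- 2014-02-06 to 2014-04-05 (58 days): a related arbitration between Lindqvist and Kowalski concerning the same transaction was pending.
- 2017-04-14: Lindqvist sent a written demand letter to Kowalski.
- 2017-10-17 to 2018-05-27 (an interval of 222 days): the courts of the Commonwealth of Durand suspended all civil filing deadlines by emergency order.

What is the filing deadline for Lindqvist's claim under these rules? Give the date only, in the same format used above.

The claim accrued on 2013-03-26 — the later of the 2013-01-08 act and the 2013-03-26 discovery.
The untolled deadline — 4 years after 2013-03-26 — is 2017-03-26.
Because the pending related arbitration ran from 2014-02-06 to 2014-04-05, the deadline is extended by 58 days to 2017-05-23.
The emergency suspension of filing deadlines from 2017-10-17 to 2018-05-27 began after the period had already run on 2017-05-23, so it has no tolling effect.
None of the other events listed affects the running of the period under the stated rules.

2017-05-23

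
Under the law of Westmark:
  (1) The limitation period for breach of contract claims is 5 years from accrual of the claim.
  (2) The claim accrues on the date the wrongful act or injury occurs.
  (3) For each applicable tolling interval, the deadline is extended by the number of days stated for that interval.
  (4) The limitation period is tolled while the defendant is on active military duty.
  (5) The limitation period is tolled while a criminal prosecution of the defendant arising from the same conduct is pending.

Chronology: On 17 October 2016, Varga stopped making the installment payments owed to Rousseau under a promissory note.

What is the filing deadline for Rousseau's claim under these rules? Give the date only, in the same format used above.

The limitation period began to run on 17 October 2016.
5 years from 17 October 2016 is 17 October 2021.

17 October 2021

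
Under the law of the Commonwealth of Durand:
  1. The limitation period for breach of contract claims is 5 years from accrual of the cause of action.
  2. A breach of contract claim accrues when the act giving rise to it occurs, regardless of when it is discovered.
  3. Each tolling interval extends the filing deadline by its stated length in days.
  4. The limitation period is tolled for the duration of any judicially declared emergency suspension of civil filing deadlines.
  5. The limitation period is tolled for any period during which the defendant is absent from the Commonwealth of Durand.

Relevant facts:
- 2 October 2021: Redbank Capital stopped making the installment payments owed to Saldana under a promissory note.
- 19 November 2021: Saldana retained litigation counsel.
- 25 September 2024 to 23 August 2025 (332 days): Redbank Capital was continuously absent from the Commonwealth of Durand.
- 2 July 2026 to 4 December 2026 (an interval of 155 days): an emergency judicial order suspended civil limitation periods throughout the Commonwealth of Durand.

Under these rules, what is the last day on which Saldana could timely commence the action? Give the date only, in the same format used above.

The cause of action accrued on 2 October 2021, the date of the act.
5 years from 2 October 2021 is 2 October 2026.
The period was tolled for 332 days by the defendant's absence from the jurisdiction (25 September 2024 to 23 August 2025), pushing the deadline to 30 August 2027.
The emergency suspension of filing deadlines from 2 July 2026 to 4 December 2026 tolled the period for 155 days, extending the deadline to 1 February 2028.
The other events in the timeline have no effect on the limitation period under the stated rules.

1 February 2028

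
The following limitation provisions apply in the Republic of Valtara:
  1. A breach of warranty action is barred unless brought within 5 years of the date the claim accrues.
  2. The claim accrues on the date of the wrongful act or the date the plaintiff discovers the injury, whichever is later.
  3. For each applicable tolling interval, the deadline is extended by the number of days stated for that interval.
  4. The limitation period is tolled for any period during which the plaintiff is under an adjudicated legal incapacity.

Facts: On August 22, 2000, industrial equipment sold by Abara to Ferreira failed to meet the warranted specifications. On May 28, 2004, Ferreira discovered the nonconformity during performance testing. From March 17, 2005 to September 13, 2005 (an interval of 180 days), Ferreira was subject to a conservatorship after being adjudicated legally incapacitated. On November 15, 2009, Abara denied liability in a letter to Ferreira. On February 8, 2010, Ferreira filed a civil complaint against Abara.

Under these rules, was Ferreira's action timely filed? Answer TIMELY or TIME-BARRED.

Because discovery on May 28, 2004 post-dates the August 22, 2000 act, accrual under the later-of rule falls on May 28, 2004.
Adding the 5 years base period to May 28, 2004 gives a deadline of May 28, 2009, before any tolling.
The plaintiff's legal incapacity from March 17, 2005 to September 13, 2005 tolled the period for 180 days, extending the deadline to November 24, 2009.
The other events in the timeline have no effect on the limitation period under the stated rules.
Ferreira filed on February 8, 2010, after the November 24, 2009 deadline, so the action is time-barred.

TIME-BARRED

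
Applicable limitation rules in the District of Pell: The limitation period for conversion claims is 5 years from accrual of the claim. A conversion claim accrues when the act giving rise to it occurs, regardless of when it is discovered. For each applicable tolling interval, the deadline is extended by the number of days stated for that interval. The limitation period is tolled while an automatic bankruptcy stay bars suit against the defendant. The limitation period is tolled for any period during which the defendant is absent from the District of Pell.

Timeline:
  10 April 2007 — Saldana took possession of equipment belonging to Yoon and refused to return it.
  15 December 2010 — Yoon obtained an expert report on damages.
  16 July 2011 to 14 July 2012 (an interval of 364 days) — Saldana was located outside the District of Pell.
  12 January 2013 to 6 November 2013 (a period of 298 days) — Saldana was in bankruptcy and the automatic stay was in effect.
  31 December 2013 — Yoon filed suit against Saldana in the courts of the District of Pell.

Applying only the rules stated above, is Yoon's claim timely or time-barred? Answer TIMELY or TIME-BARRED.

The claim accrued on 10 April 2007, when the wrongful act occurred.
Adding the 5 years base period to 10 April 2007 gives a deadline of 10 April 2012, before any tolling.
Because the defendant's absence from the jurisdiction ran from 16 July 2011 to 14 July 2012, the deadline is extended by 364 days to 9 April 2013.
Because the automatic bankruptcy stay ran from 12 January 2013 to 6 November 2013, the deadline is extended by 298 days to 1 February 2014.
Nothing else in the chronology tolls or restarts the period.
Yoon filed on 31 December 2013, before the 1 February 2014 deadline, so the action is timely.

TIMELY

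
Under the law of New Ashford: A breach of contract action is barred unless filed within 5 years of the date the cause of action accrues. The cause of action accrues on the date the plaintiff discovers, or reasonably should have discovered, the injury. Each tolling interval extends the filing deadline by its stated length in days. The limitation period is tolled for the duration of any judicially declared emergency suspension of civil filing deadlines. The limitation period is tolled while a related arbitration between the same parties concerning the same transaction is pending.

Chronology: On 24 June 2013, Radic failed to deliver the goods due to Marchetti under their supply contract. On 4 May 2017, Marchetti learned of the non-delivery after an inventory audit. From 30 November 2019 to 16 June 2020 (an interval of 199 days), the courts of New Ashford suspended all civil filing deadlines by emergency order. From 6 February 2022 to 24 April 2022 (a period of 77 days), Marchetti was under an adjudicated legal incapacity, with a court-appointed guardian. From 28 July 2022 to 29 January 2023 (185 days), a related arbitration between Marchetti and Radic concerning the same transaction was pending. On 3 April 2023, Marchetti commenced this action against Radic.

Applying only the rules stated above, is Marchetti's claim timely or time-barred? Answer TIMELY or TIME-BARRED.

The claim did not accrue until Marchetti discovered the injury on 4 May 2017; the 24 June 2013 act date does not start the clock under the stated rule.
5 years from 4 May 2017 is 4 May 2022.
The emergency suspension of filing deadlines from 30 November 2019 to 16 June 2020 tolled the period for 199 days, extending the deadline to 19 November 2022.
Because the pending related arbitration ran from 28 July 2022 to 29 January 2023, the deadline is extended by 185 days to 23 May 2023.
No stated provision tolls the period for the plaintiff's incapacity, so the interval from 6 February 2022 to 24 April 2022 has no effect on the deadline.
Marchetti filed on 3 April 2023, before the 23 May 2023 deadline, so the action is timely.

TIMELY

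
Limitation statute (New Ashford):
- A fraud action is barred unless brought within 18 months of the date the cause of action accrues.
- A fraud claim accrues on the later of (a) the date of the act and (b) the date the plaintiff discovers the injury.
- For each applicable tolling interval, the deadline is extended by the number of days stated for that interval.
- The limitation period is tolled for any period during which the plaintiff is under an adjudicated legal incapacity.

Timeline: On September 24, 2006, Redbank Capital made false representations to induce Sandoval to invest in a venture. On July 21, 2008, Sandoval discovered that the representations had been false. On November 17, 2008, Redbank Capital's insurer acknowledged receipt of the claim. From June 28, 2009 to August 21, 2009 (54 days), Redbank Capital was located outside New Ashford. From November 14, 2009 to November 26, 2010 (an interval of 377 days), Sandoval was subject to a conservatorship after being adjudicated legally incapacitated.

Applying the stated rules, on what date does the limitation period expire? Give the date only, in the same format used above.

Taking the later of the act (September 24, 2006) and discovery (July 21, 2008), the claim accrued on July 21, 2008.
Adding the 18 months base period to July 21, 2008 gives a deadline of January 21, 2010, before any tolling.
Because the plaintiff's legal incapacity ran from November 14, 2009 to November 26, 2010, the deadline is extended by 377 days to February 2, 2011.
The defendant's absence from the jurisdiction from June 28, 2009 to August 21, 2009 does not toll the period, because no stated rule makes the defendant's absence a tolling event.
The other events in the timeline have no effect on the limitation period under the stated rules.

February 2, 2011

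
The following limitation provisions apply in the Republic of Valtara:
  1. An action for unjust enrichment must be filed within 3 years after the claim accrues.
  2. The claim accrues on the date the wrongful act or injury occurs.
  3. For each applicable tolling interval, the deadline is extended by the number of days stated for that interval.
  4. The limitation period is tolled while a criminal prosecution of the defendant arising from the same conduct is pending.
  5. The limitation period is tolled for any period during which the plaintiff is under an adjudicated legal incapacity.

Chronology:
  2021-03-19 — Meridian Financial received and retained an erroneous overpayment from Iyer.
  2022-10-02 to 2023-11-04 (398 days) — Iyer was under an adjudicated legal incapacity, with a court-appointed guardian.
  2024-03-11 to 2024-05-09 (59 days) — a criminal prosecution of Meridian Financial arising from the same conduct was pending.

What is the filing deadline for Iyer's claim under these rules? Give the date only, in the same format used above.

2025-06-19

The claim accrued on 2021-03-19, the date of the act.
Adding the 3 years base period to 2021-03-19 gives a deadline of 2024-03-19, before any tolling.
The plaintiff's legal incapacity from 2022-10-02 to 2023-11-04 tolled the period for 398 days, extending the deadline to 2025-04-21.
The period was tolled for 59 days by the pending criminal prosecution (2024-03-11 to 2024-05-09), pushing the deadline to 2025-06-19.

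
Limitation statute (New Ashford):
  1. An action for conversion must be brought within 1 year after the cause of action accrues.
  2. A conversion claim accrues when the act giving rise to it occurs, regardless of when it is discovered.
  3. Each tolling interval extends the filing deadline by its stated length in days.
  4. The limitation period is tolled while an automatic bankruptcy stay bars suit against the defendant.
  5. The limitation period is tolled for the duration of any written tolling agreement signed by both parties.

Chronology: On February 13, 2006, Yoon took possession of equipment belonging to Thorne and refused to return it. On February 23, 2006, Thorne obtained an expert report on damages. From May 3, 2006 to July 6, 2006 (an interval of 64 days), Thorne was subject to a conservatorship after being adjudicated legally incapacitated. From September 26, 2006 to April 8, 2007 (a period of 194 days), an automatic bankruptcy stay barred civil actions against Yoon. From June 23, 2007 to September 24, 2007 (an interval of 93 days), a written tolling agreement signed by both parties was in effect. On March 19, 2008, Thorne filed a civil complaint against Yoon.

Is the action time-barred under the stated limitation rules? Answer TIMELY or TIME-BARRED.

TIME-BARRED

The claim accrued on February 13, 2006, when the wrongful act occurred.
1 year from February 13, 2006 is February 13, 2007.
The automatic bankruptcy stay from September 26, 2006 to April 8, 2007 tolled the period for 194 days, extending the deadline to August 26, 2007.
The period was tolled for 93 days by the written tolling agreement (June 23, 2007 to September 24, 2007), pushing the deadline to November 27, 2007.
No stated provision tolls the period for the plaintiff's incapacity, so the interval from May 3, 2006 to July 6, 2006 has no effect on the deadline.
None of the other events listed affects the running of the period under the stated rules.
Filing on March 19, 2008 missed the November 27, 2007 deadline — the action is time-barred.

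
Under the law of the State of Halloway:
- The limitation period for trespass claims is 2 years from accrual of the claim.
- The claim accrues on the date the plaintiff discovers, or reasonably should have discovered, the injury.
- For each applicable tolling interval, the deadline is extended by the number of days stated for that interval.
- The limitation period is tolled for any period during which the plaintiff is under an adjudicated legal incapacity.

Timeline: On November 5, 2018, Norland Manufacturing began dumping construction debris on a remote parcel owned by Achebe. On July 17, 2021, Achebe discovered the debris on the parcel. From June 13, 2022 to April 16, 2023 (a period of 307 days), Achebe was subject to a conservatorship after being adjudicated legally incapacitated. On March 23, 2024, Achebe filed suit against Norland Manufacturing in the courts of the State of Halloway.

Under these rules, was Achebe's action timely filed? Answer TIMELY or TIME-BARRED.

The claim did not accrue until Achebe discovered the injury on July 17, 2021; the November 5, 2018 act date does not start the clock under the stated rule.
Adding the 2 years base period to July 17, 2021 gives a deadline of July 17, 2023, before any tolling.
The plaintiff's legal incapacity from June 13, 2022 to April 16, 2023 tolled the period for 307 days, extending the deadline to May 19, 2024.
The March 23, 2024 filing precedes the May 19, 2024 deadline; the claim is timely.

TIMELY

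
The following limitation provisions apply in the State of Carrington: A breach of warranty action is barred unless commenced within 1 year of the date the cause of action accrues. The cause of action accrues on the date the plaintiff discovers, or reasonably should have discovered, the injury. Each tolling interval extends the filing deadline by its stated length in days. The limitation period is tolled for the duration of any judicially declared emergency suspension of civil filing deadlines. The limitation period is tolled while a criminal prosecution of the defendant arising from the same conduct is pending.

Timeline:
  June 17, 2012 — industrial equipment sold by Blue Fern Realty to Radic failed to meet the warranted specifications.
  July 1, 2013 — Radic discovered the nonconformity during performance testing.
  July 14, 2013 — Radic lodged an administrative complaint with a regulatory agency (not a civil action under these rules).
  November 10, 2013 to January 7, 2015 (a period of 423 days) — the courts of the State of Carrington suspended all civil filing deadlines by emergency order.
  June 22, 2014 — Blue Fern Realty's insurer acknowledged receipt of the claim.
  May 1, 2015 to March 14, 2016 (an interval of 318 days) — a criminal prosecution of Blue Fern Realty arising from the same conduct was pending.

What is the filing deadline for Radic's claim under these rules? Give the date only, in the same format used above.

July 11, 2016

Under the discovery rule, the claim accrued on July 1, 2013, when Radic discovered the injury — not on the June 17, 2012 date of the underlying act.
1 year from July 1, 2013 is July 1, 2014.
The period was tolled for 423 days by the emergency suspension of filing deadlines (November 10, 2013 to January 7, 2015), pushing the deadline to August 28, 2015.
The pending criminal prosecution from May 1, 2015 to March 14, 2016 tolled the period for 318 days, extending the deadline to July 11, 2016.
None of the other events listed affects the running of the period under the stated rules.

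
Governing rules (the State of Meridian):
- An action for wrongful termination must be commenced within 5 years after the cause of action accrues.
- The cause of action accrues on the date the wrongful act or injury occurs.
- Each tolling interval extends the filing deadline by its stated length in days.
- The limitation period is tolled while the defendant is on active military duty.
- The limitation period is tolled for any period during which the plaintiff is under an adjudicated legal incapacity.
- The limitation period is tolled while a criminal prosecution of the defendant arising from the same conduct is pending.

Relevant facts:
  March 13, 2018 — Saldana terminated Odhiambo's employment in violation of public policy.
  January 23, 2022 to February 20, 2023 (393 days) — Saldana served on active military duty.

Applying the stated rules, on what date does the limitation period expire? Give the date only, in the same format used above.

The cause of action accrued on March 13, 2018, the date of the act.
5 years from March 13, 2018 is March 13, 2023.
Because the defendant's active military service ran from January 23, 2022 to February 20, 2023, the deadline is extended by 393 days to April 9, 2024.

April 9, 2024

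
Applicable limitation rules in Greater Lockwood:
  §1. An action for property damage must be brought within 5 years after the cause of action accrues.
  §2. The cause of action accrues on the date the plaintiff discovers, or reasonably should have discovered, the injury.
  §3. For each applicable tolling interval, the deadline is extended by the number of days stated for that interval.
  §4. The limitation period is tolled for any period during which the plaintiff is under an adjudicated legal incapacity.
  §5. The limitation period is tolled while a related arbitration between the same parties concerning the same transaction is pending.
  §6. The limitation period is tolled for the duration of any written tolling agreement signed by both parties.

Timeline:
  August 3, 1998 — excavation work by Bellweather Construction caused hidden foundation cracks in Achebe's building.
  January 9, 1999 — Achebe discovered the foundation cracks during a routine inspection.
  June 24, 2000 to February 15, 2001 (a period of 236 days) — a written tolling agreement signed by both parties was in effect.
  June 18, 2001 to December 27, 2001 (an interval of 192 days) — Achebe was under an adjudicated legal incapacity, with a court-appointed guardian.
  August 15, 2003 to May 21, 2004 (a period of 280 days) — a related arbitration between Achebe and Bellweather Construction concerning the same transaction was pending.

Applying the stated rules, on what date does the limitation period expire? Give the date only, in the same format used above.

Accrual is tied to discovery, so the period began on January 9, 1999 rather than on August 3, 1998 when the act occurred.
5 years from January 9, 1999 is January 9, 2004.
The period was tolled for 236 days by the written tolling agreement (June 24, 2000 to February 15, 2001), pushing the deadline to September 1, 2004.
The plaintiff's legal incapacity from June 18, 2001 to December 27, 2001 tolled the period for 192 days, extending the deadline to March 12, 2005.
The period was tolled for 280 days by the pending related arbitration (August 15, 2003 to May 21, 2004), pushing the deadline to December 17, 2005.

December 17, 2005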